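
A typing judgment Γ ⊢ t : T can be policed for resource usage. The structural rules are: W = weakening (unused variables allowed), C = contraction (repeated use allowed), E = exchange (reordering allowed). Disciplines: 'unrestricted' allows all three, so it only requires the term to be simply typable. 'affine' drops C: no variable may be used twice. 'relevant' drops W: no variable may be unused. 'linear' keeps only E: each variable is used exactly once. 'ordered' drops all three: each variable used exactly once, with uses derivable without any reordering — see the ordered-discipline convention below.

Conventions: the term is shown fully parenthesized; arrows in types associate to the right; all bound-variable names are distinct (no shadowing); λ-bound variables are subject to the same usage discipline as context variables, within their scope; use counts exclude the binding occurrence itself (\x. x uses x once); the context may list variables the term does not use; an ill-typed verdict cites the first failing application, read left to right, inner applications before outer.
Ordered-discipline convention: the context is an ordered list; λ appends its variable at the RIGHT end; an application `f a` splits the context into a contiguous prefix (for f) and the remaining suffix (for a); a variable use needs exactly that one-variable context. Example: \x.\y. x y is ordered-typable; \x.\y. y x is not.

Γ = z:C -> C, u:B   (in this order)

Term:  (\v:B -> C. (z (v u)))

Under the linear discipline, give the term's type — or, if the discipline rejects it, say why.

term : (B -> C) -> C
counts: z ×1, u ×1, v [bound] ×1
use order (left to right): z, v, u
typing: ✓ — (B -> C) -> C
all disciplines: ordered ✗ | linear ✓ | affine ✓ | relevant ✓ | unrestricted ✓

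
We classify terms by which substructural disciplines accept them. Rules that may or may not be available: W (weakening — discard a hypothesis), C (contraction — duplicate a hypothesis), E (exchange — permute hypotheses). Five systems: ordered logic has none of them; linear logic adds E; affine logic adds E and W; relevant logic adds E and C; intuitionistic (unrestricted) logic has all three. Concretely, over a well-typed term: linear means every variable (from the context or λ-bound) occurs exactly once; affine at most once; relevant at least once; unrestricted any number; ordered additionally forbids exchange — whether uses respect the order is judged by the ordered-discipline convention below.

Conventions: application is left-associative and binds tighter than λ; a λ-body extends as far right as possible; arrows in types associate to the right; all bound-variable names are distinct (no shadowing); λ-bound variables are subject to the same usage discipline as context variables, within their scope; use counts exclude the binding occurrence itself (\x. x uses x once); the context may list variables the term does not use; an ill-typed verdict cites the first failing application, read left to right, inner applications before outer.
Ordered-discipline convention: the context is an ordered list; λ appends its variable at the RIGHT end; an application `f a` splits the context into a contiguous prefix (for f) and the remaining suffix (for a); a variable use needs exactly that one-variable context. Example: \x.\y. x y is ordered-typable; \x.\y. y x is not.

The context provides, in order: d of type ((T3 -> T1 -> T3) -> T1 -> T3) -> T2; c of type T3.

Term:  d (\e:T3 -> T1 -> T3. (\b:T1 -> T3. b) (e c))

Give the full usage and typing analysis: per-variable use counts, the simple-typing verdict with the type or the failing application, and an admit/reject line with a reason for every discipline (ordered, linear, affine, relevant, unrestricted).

counts: d ×1; c ×1; e (λ-bound) ×1; b (λ-bound) ×1
uses in reading order: d, b, e, c
typing: well-typed at T2
ordered: ✗, needs exchange: uses follow d, b, e, c
linear: ✓, each of d, c, e, b used exactly once
affine: ✓, no duplicate uses among d, c, e, b
relevant: ✓, at least one use each (d, c, e, b)
unrestricted: ✓, well-typed at T2; no restrictions here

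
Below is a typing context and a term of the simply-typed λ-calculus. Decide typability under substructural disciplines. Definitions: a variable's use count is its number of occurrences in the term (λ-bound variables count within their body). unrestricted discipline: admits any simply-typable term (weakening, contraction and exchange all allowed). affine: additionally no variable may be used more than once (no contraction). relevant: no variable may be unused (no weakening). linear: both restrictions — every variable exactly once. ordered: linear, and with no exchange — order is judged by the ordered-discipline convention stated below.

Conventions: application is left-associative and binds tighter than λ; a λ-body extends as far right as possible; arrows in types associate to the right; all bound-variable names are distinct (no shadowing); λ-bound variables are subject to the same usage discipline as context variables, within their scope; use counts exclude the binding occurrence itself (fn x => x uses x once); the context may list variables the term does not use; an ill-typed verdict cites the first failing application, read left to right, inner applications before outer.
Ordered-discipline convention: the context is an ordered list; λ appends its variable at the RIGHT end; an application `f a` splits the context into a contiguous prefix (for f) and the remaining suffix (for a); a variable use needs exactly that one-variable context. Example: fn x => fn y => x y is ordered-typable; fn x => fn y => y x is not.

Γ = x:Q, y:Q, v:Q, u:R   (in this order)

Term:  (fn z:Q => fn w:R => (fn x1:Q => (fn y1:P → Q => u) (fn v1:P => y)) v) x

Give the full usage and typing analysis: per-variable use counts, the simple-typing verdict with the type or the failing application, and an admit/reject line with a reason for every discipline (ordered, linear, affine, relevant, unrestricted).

use counts: x: 1×, y: 1×, v: 1×, u: 1×, z (bound): 0×, w (bound): 0×, x1 (bound): 0×, y1 (bound): 0×, v1 (bound): 0×
uses in reading order: u, y, v, x
typing: well-typed — term : R → R
ordered ✗ (unused: z, w, x1, y1, v1 — weakening required)
linear ✗ (unused: z, w, x1, y1, v1 — weakening required)
affine ✓ (x, y, v, u, z, w, x1, y1, v1: no repeats, contraction unneeded)
relevant ✗ (unused: z, w, x1, y1, v1 — weakening required)
unrestricted ✓ (type-checks (R → R) and nothing is barred)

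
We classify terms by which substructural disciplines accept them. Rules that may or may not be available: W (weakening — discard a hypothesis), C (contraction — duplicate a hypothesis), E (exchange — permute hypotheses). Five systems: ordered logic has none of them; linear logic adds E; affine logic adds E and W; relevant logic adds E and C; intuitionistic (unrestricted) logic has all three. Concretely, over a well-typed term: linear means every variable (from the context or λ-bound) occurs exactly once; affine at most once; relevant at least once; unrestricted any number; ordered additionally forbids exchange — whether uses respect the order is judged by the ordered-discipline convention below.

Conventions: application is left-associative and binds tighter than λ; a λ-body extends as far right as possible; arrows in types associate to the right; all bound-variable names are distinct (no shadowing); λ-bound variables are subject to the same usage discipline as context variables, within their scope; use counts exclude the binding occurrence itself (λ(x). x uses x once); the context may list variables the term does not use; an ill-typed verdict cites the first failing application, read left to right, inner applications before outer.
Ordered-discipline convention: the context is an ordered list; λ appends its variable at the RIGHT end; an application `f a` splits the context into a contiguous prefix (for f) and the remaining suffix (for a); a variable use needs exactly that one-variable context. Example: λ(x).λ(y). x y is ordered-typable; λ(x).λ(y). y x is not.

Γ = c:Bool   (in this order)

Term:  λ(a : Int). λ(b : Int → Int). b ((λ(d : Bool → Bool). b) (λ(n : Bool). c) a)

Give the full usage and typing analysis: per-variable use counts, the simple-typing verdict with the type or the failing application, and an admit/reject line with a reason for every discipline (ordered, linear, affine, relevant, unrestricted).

usage: c=1, a (bound)=1, b (bound)=2, d (bound)=0, n (bound)=0
left-to-right use order: b, b, c, a
typing: well-typed — term : Int → (Int → Int) → Int
ordered ✗ (needs contraction — b ×2; d, n left unused)
linear ✗ (needs contraction — b ×2; d, n left unused)
affine ✗ (needs contraction — b ×2)
relevant ✗ (d, n left unused)
unrestricted ✓ (typability at Int → (Int → Int) → Int is all that's needed)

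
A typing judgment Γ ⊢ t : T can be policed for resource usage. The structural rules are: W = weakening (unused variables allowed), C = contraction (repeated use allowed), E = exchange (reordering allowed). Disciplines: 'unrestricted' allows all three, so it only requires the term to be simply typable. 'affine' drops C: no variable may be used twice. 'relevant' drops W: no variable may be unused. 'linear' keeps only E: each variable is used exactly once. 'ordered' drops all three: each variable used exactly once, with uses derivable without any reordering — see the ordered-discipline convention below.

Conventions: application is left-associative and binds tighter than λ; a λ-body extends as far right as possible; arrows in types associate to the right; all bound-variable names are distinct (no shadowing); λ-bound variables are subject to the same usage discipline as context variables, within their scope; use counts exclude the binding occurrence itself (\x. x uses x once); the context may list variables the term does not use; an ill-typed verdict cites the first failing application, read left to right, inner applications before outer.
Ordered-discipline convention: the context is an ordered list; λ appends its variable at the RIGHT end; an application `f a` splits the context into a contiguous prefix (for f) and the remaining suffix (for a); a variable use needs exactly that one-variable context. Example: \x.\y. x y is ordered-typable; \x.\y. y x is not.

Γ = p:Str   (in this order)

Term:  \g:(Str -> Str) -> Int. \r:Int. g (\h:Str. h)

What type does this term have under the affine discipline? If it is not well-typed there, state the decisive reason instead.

term : ((Str -> Str) -> Int) -> Int -> Int
counts: p ×0, g [bound] ×1, r [bound] ×0, h [bound] ×1
uses in reading order: g, h
typing: the term checks, with type ((Str -> Str) -> Int) -> Int -> Int
summary: ordered ✗ | linear ✗ | affine ✓ | relevant ✗ | unrestricted ✓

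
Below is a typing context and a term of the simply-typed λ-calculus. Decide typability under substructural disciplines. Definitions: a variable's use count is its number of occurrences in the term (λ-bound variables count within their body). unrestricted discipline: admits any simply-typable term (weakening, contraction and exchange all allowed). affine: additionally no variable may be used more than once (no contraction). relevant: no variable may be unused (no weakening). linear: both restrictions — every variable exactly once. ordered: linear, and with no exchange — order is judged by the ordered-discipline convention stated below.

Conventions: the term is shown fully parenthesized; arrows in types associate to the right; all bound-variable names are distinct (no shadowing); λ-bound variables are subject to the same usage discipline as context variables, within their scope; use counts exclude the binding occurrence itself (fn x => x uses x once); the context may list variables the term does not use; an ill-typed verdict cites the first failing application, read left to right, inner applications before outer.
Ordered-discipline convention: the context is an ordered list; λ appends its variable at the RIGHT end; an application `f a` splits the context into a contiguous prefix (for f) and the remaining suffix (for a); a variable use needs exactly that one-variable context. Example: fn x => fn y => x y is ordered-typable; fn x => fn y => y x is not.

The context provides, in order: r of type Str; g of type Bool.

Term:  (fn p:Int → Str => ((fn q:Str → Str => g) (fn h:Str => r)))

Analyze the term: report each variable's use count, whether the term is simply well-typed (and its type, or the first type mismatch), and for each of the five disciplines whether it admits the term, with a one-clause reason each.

use counts: r ×1, g ×1, p (bound) ×0, q (bound) ×0, h (bound) ×0
use order (left to right): g, r
typing: well-typed at (Int → Str) → Bool
ordered: ✗ — p, q, h left unused
linear: ✗ — p, q, h left unused
affine: ✓ — r, g, p, q, h: no repeats, contraction unneeded
relevant: ✗ — p, q, h left unused
unrestricted: ✓ — well-typed at (Int → Str) → Bool; no restrictions here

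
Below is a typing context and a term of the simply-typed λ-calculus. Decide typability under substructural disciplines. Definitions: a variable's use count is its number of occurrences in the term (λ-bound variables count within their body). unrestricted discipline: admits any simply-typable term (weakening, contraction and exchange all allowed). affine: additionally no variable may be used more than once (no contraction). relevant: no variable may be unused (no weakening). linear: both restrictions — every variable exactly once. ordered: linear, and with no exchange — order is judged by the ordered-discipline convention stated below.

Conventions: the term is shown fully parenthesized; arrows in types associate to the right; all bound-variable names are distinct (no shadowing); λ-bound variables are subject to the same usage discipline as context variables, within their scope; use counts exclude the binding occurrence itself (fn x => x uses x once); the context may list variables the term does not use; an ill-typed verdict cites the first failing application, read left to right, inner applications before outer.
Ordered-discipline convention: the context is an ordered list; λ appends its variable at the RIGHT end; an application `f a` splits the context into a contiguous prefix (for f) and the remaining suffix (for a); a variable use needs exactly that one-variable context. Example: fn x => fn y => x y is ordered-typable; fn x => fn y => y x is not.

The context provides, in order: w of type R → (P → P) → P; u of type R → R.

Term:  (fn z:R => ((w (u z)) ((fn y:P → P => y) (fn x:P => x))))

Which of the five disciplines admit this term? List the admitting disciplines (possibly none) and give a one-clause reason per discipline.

admitted by: ordered, linear, affine, relevant, unrestricted
variable uses: w ×1; u ×1; z (λ-bound) ×1; y (λ-bound) ×1; x (λ-bound) ×1
use order (left to right): w, u, z, y, x
typing: ✓ — R → P
ordered ✓ (single-use (w, u, z, y, x), ordered derivation ok)
linear ✓ (each of w, u, z, y, x used exactly once)
affine ✓ (no duplicate uses among w, u, z, y, x)
relevant ✓ (w, u, z, y, x: all used, weakening unneeded)
unrestricted ✓ (typability at R → P is all that's needed)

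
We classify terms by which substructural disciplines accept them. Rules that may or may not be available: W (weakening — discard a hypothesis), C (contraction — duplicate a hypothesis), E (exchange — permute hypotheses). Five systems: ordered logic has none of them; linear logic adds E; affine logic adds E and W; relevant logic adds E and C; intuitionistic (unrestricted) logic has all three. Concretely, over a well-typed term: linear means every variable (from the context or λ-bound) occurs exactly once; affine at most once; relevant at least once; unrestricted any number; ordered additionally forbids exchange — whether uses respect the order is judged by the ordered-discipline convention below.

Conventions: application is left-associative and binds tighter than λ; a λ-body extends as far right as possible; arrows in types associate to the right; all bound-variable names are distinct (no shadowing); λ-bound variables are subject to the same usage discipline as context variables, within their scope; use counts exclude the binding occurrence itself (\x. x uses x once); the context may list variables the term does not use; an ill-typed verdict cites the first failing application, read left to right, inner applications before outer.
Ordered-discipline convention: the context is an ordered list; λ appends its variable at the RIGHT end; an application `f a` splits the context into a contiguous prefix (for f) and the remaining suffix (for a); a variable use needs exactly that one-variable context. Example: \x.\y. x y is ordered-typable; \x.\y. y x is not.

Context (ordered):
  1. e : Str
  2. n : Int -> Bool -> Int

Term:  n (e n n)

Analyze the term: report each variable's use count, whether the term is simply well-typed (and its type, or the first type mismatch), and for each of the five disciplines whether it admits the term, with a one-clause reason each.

counts: e: 1, n: 3
use order (left to right): n, e, n, n
typing: ill-typed: can't apply a value of type Str
ordered ✗ (the type mismatch rejects it)
linear ✗ (not simply typable)
affine ✗ (fails simple typing)
relevant ✗ (a type mismatch blocks all five)
unrestricted ✗ (the type mismatch rejects it)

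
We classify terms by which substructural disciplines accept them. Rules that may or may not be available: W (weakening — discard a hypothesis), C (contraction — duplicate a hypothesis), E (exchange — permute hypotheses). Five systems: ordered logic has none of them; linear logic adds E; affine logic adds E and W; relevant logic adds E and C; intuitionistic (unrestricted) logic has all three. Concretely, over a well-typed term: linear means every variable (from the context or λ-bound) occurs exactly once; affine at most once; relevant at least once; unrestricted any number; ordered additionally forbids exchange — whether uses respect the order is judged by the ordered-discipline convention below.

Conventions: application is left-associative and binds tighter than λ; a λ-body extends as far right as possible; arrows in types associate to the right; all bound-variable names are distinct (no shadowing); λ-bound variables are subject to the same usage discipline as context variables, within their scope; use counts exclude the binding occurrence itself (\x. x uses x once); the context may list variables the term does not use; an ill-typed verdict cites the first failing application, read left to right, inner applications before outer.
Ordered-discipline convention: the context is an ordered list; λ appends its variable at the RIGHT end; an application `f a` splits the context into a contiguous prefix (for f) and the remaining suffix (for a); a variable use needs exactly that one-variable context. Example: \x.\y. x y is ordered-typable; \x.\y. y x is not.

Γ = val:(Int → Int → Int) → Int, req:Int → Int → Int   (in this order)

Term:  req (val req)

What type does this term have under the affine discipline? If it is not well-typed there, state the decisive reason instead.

not well-typed under affine — needs contraction — req ×2
use counts: val=1; req=2
uses in reading order: req, val, req
typing: well-typed — term : Int → Int
all disciplines: ordered ✗ · linear ✗ · affine ✗ · relevant ✓ · unrestricted ✓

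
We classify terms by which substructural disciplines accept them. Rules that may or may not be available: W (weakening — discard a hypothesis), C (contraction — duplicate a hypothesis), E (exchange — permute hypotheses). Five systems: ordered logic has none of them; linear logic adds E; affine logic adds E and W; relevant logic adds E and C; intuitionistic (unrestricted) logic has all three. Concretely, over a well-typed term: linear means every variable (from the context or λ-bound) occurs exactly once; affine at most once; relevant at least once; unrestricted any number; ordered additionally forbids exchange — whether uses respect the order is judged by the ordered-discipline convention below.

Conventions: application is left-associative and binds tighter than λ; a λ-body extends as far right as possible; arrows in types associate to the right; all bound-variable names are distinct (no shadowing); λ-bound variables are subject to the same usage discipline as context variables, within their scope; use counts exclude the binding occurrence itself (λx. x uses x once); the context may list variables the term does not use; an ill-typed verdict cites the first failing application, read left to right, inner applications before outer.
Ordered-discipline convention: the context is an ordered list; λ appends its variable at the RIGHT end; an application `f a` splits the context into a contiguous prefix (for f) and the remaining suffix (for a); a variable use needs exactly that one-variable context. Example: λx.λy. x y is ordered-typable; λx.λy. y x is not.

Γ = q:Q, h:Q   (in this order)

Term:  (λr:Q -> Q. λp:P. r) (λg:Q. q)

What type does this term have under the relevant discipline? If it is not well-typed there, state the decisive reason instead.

not well-typed under relevant — unused: h, p, g — weakening required
variable uses: q: 1; h: 0; r [bound]: 1; p [bound]: 0; g [bound]: 0
left-to-right use order: r, q
typing: well-typed — term : P -> Q -> Q
per-discipline verdicts: ordered ✗; linear ✗; affine ✓; relevant ✗; unrestricted ✓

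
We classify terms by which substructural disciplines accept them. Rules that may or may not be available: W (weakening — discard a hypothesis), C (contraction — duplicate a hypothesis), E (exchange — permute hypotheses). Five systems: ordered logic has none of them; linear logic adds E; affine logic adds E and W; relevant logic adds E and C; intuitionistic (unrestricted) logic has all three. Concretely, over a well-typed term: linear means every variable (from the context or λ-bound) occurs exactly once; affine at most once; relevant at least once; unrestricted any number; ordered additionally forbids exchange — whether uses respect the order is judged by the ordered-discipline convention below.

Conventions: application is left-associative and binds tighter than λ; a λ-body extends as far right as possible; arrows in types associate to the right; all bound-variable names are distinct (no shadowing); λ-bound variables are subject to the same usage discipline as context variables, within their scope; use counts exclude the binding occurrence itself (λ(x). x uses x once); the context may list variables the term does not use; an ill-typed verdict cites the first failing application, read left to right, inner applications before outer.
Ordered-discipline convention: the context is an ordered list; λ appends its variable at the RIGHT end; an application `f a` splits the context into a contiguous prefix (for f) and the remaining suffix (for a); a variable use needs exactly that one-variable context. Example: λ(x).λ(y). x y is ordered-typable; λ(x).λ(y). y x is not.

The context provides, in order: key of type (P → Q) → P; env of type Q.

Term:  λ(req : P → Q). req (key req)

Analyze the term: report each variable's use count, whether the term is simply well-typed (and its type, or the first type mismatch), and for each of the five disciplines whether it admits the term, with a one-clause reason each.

use counts: key: 1, env: 0, req [bound]: 2
uses in reading order: req, key, req
typing: well-typed — term : (P → Q) → Q
ordered: ✗ — req ×2 used more than once (contraction); needs weakening: env unused
linear: ✗ — req ×2 used more than once (contraction); needs weakening: env unused
affine: ✗ — req ×2 used more than once (contraction)
relevant: ✗ — needs weakening: env unused
unrestricted: ✓ — well-typed at (P → Q) → Q; no restrictions here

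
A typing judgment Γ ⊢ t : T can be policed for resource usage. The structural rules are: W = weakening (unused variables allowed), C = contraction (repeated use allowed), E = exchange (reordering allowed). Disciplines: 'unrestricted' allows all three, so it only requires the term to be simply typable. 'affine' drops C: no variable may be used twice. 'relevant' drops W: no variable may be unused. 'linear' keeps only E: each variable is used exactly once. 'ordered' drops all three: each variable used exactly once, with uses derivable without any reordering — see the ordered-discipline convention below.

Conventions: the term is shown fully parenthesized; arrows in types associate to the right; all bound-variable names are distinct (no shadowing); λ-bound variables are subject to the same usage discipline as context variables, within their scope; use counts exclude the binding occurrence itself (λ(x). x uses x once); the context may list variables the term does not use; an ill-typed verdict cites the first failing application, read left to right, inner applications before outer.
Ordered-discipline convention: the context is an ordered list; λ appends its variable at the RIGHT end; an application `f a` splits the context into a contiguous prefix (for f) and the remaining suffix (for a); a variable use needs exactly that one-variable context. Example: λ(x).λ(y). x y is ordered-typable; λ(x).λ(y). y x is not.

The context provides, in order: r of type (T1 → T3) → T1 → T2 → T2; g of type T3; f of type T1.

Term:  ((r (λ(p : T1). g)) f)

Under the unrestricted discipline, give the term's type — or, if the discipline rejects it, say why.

term : T2 → T2
use counts: r: 1×, g: 1×, f: 1×, p [bound]: 0×
order of uses: r, g, f
typing: well-typed — term : T2 → T2
per-discipline verdicts: ordered ✗ | linear ✗ | affine ✓ | relevant ✗ | unrestricted ✓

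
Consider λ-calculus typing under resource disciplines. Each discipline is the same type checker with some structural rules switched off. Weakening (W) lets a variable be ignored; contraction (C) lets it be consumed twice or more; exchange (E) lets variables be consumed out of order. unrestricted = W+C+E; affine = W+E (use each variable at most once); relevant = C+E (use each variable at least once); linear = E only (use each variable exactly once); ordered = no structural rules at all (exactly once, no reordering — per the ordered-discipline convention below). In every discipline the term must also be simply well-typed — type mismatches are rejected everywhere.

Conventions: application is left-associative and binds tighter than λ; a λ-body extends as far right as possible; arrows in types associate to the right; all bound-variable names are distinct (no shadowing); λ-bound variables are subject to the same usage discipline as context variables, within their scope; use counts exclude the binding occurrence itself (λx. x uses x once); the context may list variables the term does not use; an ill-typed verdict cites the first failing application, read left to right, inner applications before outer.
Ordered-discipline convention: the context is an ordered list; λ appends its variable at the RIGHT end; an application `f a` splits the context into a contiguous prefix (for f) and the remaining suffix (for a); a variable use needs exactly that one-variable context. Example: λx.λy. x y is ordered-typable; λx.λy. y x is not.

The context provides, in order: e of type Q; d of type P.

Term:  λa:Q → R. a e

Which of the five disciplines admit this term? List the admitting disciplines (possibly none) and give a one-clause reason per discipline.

admitting disciplines: affine, unrestricted
use counts: e: 1, d: 0, a (bound): 1
use order (left to right): a, e
typing: ✓ — (Q → R) → R
ordered: ✗ — needs weakening: d unused
linear: ✗ — needs weakening: d unused
affine: ✓ — no duplicate uses among e, d, a
relevant: ✗ — needs weakening: d unused
unrestricted: ✓ — simply typable at (Q → R) → R; W, C, E all held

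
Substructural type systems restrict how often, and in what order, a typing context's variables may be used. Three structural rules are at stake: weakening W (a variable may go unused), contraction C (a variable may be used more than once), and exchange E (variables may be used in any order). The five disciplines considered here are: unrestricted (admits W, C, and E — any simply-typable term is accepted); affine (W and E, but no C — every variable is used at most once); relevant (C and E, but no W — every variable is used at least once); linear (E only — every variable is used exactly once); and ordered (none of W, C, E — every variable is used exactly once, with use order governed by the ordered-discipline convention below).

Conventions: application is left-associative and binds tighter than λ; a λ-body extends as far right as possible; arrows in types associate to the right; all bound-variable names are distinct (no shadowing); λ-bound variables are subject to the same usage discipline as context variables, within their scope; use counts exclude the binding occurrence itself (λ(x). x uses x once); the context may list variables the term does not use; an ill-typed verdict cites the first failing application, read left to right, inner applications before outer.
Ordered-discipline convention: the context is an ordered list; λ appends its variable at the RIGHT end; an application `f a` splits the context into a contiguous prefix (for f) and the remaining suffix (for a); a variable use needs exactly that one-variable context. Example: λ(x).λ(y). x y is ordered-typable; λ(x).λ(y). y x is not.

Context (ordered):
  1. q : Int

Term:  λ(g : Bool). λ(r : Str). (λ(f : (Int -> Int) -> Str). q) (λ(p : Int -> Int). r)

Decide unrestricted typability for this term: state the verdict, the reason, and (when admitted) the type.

yes — typability at Bool -> Str -> Int is all that's needed; term : Bool -> Str -> Int
usage: q ×1; g (bound) ×0; r (bound) ×1; f (bound) ×0; p (bound) ×0
order of uses: q, r
typing: well-typed — term : Bool -> Str -> Int
across the five disciplines: ordered ✗, linear ✗, affine ✓, relevant ✗, unrestricted ✓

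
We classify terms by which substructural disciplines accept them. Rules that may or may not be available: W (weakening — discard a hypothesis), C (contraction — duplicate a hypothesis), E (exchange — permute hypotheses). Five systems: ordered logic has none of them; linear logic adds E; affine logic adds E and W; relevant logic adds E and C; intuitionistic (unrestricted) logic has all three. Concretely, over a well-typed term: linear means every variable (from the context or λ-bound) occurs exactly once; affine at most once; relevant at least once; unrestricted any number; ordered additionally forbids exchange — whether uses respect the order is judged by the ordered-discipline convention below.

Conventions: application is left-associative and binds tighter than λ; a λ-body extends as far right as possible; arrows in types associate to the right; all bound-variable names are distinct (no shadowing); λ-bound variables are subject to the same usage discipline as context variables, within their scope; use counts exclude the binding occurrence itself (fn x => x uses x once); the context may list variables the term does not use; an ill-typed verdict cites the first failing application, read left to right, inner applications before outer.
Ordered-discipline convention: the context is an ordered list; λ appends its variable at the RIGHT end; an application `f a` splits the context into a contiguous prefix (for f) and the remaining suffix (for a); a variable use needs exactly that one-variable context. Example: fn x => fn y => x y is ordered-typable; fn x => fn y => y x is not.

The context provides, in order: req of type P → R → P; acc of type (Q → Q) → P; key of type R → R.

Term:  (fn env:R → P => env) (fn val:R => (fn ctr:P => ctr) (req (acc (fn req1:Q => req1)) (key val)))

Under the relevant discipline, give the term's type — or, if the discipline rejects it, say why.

term : R → P
counts: req: 1×; acc: 1×; key: 1×; env [bound]: 1×; val [bound]: 1×; ctr [bound]: 1×; req1 [bound]: 1×
order of uses: env, ctr, req, acc, req1, key, val
typing: the term checks, with type R → P
across the five disciplines: ordered ✓, linear ✓, affine ✓, relevant ✓, unrestricted ✓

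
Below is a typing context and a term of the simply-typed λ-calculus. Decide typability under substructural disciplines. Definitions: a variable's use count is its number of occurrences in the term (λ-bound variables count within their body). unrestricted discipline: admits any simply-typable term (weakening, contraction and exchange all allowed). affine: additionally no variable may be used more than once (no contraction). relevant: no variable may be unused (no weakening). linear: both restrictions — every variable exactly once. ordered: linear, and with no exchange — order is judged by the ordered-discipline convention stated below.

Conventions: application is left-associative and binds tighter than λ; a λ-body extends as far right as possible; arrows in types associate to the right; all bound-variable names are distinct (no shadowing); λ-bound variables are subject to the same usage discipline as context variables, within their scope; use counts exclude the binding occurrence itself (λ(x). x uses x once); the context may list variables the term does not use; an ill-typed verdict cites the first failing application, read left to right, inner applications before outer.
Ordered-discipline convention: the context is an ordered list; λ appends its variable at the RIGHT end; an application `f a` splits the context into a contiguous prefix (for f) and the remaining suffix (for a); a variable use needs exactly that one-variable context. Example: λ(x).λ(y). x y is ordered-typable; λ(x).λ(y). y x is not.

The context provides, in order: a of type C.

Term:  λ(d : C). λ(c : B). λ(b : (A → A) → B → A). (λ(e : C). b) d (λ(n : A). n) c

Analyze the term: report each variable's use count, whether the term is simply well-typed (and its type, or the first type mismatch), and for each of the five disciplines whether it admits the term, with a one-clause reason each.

counts: a ×0; d (bound) ×1; c (bound) ×1; b (bound) ×1; e (bound) ×0; n (bound) ×1
use order (left to right): b, d, n, c
typing: ✓ — C → B → ((A → A) → B → A) → A
ordered ✗ (needs weakening: a, e unused)
linear ✗ (needs weakening: a, e unused)
affine ✓ (none of a, d, c, b, e, n used more than once)
relevant ✗ (needs weakening: a, e unused)
unrestricted ✓ (type-checks (C → B → ((A → A) → B → A) → A) and nothing is barred)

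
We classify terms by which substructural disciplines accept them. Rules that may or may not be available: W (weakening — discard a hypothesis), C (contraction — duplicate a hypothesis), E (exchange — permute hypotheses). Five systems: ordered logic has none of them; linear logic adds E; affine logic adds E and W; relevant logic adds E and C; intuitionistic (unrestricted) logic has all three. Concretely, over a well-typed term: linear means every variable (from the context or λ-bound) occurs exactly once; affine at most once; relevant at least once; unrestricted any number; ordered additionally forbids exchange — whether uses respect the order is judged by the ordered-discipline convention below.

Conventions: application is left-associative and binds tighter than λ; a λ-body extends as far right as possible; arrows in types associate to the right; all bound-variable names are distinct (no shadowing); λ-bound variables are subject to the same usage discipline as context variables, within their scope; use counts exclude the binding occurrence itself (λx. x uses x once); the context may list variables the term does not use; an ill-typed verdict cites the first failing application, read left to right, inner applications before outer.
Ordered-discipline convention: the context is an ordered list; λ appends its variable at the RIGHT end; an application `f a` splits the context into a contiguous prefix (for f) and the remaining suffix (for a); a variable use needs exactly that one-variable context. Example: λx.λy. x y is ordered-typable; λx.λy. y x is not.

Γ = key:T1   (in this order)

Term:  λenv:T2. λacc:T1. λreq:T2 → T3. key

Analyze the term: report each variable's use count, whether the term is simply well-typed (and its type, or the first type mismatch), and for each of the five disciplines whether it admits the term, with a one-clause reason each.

use counts: key=1, env [bound]=0, acc [bound]=0, req [bound]=0
uses in reading order: key
typing: the term checks, with type T2 → T1 → (T2 → T3) → T1
ordered ✗ (unused: env, acc, req — weakening required)
linear ✗ (unused: env, acc, req — weakening required)
affine ✓ (none of key, env, acc, req used more than once)
relevant ✗ (unused: env, acc, req — weakening required)
unrestricted ✓ (type-checks (T2 → T1 → (T2 → T3) → T1) and nothing is barred)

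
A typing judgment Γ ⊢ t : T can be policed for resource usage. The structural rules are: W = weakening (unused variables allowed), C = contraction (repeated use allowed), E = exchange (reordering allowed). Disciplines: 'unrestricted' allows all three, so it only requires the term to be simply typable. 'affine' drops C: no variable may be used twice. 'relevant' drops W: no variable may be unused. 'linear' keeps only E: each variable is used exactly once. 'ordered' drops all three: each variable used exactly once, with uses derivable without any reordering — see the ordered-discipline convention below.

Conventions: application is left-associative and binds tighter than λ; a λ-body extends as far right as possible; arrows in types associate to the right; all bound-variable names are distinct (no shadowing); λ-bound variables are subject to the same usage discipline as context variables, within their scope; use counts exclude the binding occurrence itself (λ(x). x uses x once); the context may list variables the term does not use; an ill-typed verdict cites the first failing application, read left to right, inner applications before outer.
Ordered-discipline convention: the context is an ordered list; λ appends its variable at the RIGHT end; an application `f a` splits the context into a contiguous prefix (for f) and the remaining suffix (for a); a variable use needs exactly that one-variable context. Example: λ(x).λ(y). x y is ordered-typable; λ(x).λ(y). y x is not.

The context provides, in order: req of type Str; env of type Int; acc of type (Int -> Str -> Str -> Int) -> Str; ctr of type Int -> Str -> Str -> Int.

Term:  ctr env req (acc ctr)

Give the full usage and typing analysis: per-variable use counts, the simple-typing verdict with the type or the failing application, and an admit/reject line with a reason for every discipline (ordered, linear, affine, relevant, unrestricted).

use counts: req: 1×; env: 1×; acc: 1×; ctr: 2×
left-to-right use order: ctr, env, req, acc, ctr
typing: well-typed — term : Int
ordered ✗ (needs contraction — ctr ×2)
linear ✗ (needs contraction — ctr ×2)
affine ✗ (needs contraction — ctr ×2)
relevant ✓ (none of req, env, acc, ctr goes unused)
unrestricted ✓ (simply typable at Int; W, C, E all held)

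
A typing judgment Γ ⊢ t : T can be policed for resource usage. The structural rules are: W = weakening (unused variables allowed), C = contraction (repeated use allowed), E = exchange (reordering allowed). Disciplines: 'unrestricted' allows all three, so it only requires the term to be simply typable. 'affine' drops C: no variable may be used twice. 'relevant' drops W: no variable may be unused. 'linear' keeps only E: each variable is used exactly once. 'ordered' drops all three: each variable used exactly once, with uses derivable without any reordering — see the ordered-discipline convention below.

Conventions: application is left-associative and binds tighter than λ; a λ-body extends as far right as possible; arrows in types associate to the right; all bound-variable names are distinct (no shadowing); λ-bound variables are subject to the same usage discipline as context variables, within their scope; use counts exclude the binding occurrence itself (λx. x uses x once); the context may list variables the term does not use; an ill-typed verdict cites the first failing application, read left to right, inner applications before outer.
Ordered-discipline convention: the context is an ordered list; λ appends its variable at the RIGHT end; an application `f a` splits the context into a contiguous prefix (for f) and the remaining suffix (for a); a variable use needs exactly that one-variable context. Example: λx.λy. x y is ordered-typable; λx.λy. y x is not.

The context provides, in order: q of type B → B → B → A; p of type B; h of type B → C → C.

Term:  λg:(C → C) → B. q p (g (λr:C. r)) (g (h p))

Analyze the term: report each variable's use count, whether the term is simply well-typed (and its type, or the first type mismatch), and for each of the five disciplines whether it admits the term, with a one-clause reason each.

usage: q ×1; p ×2; h ×1; g [bound] ×2; r [bound] ×1
left-to-right use order: q, p, g, r, g, h, p
typing: well-typed — term : ((C → C) → B) → A
ordered: ✗ — repeated use of p ×2, g ×2
linear: ✗ — repeated use of p ×2, g ×2
affine: ✗ — repeated use of p ×2, g ×2
relevant: ✓ — none of q, p, h, g, r goes unused
unrestricted: ✓ — typability at ((C → C) → B) → A is all that's needed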